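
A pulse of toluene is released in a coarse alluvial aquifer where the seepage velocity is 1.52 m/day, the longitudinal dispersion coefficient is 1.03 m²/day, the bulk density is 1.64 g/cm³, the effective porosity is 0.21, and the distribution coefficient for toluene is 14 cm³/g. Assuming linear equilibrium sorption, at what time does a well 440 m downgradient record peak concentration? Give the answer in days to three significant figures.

31900 days

Retardation factor R = 1 + ρ_b·K_d/n = 1 + 1.64 × 14/0.21 = 110.3.
Sorption retards both mechanisms: v_R = v/R = 0.01378 m/day, D_R = D/R = 0.009338 m²/day.
Peak time from v_R²t² + 2D_R t − x² = 0: t = (√(D_R² + v_R²x²) − D_R)/v_R².
√(D_R² + v_R²x²) = √(0.009338² + 0.01378² × 440²) = 6.063; v_R² = 0.0001899.
t = (6.063 − 0.009338)/0.0001899 = 31900 days.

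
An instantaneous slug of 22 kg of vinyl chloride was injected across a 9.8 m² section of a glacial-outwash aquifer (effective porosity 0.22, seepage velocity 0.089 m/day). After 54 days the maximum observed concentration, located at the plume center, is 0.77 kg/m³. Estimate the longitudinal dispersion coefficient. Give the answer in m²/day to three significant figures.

0.259 m²/day

At the plume center C_max = M/(n_e·A·√(4πDt)), so D = M²/(4πt·(n_e·A·C_max)²).
n_e·A·C_max = 0.22 × 9.8 × 0.77 = 1.660 kg/m.
D = 22²/(4π × 54 × 1.660²) = 0.259 m²/day.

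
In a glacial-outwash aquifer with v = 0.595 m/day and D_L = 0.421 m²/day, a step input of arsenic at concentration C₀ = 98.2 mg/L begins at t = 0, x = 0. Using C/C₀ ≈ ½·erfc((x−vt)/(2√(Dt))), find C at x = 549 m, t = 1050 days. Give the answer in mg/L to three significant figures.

97.7 mg/L

For a continuous step input, C/C₀ ≈ ½·erfc((x−vt)/(2√(Dt))).
vt = 0.595 × 1050 = 624.75 m and 2√(Dt) = 2√(0.421 × 1050) = 42.05 m.
Argument (x−vt)/(2√(Dt)) = (549 − 624.75)/42.05 = -1.801; ½·erfc(-1.801) = 0.9946.
C = 98.2 × 0.9946 = 97.7 mg/L.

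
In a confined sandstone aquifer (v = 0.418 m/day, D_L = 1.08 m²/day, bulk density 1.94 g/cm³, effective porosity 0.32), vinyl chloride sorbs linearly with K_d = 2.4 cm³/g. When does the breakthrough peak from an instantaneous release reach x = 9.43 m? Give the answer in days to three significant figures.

268 days

Retardation factor R = 1 + ρ_b·K_d/n = 1 + 1.94 × 2.4/0.32 = 15.55.
Sorption retards both mechanisms: v_R = v/R = 0.02688 m/day, D_R = D/R = 0.06945 m²/day.
Peak time from v_R²t² + 2D_R t − x² = 0: t = (√(D_R² + v_R²x²) − D_R)/v_R².
√(D_R² + v_R²x²) = √(0.06945² + 0.02688² × 9.43²) = 0.2628; v_R² = 0.0007225.
t = (0.2628 − 0.06945)/0.0007225 = 268 days.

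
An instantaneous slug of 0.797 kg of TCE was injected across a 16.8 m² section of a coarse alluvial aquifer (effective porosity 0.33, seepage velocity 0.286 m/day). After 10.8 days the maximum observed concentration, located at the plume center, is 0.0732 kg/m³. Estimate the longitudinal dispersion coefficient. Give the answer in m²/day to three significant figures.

At the plume center C_max = M/(n_e·A·√(4πDt)), so D = M²/(4πt·(n_e·A·C_max)²).
n_e·A·C_max = 0.33 × 16.8 × 0.0732 = 0.4058 kg/m.
D = 0.797²/(4π × 10.8 × 0.4058²) = 0.0284 m²/day.

0.0284 m²/day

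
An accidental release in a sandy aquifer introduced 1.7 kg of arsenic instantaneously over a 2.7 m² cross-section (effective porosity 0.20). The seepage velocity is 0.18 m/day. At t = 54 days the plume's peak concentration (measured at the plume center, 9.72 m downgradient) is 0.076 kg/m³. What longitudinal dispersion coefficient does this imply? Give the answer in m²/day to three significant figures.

2.53 m²/day

At the plume center C_max = M/(n_e·A·√(4πDt)), so D = M²/(4πt·(n_e·A·C_max)²).
n_e·A·C_max = 0.20 × 2.7 × 0.076 = 0.04104 kg/m.
D = 1.7²/(4π × 54 × 0.04104²) = 2.53 m²/day.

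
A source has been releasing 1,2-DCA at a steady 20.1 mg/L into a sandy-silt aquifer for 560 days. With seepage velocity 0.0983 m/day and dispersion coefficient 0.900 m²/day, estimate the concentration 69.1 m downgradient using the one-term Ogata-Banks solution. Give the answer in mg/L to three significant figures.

6.61 mg/L

For a continuous step input, C/C₀ ≈ ½·erfc((x−vt)/(2√(Dt))).
vt = 0.0983 × 560 = 55.048 m and 2√(Dt) = 2√(0.900 × 560) = 44.90 m.
Argument (x−vt)/(2√(Dt)) = (69.1 − 55.048)/44.90 = 0.3130; ½·erfc(0.3130) = 0.3290.
C = 20.1 × 0.3290 = 6.61 mg/L.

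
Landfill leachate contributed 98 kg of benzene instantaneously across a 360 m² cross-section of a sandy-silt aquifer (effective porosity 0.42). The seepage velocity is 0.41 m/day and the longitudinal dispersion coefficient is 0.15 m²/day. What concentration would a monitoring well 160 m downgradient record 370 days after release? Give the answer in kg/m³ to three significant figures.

For an instantaneous plane source, C(x,t) = M/(n_e·A·√(4πDt)) · exp(−(x−vt)²/(4Dt)), with n_e·A the pore (flow) area.
Plume center vt = 0.41 × 370 = 151.7 m, so the well at 160 m is 8.3 m downgradient of the peak.
√(4πDt) = 26.41 m, giving peak height M/(n_e·A·√(4πDt)) = 98/(0.42 × 360 × 26.41) = 0.02454 kg/m³.
(x−vt)²/(4Dt) = (8.3)²/(4 × 0.15 × 370) = 0.3103; exp(−0.3103) = 0.7332.
C = 0.02454 × 0.7332 = 0.0180 kg/m³.

0.0180 kg/m³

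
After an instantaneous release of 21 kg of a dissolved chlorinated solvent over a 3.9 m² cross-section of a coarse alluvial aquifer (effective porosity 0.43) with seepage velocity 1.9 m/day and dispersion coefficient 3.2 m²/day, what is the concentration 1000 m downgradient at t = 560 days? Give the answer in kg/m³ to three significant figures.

0.0471 kg/m³

For an instantaneous plane source, C(x,t) = M/(n_e·A·√(4πDt)) · exp(−(x−vt)²/(4Dt)), with n_e·A the pore (flow) area.
Plume center vt = 1.9 × 560 = 1064 m, so the well at 1000 m is 64 m upgradient of the peak.
√(4πDt) = 150.1 m, giving peak height M/(n_e·A·√(4πDt)) = 21/(0.43 × 3.9 × 150.1) = 0.08343 kg/m³.
(x−vt)²/(4Dt) = (-64)²/(4 × 3.2 × 560) = 0.5714; exp(−0.5714) = 0.5647.
C = 0.08343 × 0.5647 = 0.0471 kg/m³.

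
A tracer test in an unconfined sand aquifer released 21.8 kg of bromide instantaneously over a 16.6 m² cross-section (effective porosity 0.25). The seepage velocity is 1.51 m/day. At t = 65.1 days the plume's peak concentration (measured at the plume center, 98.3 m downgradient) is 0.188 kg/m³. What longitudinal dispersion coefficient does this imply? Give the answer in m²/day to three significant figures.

At the plume center C_max = M/(n_e·A·√(4πDt)), so D = M²/(4πt·(n_e·A·C_max)²).
n_e·A·C_max = 0.25 × 16.6 × 0.188 = 0.7802 kg/m.
D = 21.8²/(4π × 65.1 × 0.7802²) = 0.954 m²/day.

0.954 m²/day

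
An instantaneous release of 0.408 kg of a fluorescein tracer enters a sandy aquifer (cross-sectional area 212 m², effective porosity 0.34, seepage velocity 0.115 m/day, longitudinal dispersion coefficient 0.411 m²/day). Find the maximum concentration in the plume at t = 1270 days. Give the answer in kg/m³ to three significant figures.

6.99e-05 kg/m³

The peak of an instantaneous 1D plume sits at x = vt; there the Gaussian factor is 1 and C_max = M/(n_e·A·√(4πDt)), where n_e·A is the pore area the mass is dissolved in.
√(4πDt) = √(4π × 0.411 × 1270) = 80.99 m, so C_max = 0.408/(0.34 × 212 × 80.99) = 6.99e-05 kg/m³.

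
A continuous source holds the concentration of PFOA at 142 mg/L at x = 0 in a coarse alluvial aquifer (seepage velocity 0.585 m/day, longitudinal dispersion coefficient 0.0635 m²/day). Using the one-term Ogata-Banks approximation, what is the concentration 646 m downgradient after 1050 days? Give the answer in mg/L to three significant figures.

0.424 mg/L

For a continuous step input, C/C₀ ≈ ½·erfc((x−vt)/(2√(Dt))).
vt = 0.585 × 1050 = 614.25 m and 2√(Dt) = 2√(0.0635 × 1050) = 16.33 m.
Argument (x−vt)/(2√(Dt)) = (646 − 614.25)/16.33 = 1.944; ½·erfc(1.944) = 0.002987.
C = 142 × 0.002987 = 0.424 mg/L.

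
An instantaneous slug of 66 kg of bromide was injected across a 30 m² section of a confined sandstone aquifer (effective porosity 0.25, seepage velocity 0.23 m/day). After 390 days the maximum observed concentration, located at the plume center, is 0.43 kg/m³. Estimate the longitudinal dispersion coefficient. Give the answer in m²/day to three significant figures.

0.0855 m²/day

At the plume center C_max = M/(n_e·A·√(4πDt)), so D = M²/(4πt·(n_e·A·C_max)²).
n_e·A·C_max = 0.25 × 30 × 0.43 = 3.225 kg/m.
D = 66²/(4π × 390 × 3.225²) = 0.0855 m²/day.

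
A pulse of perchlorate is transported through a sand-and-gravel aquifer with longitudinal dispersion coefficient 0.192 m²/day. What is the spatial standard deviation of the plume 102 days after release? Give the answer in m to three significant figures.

6.26 m

Dispersive spreading gives a Gaussian with σ² = 2Dt; advection only shifts the center.
σ = √(2 × 0.192 × 102) = 6.26 m.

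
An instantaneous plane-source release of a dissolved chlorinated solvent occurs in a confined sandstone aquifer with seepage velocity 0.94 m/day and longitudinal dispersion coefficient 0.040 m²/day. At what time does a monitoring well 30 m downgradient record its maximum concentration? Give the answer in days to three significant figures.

For the 1D instantaneous-source solution, setting ∂C/∂t = 0 at fixed x gives v²t² + 2Dt − x² = 0, so t = (√(D² + v²x²) − D)/v².
√(D² + v²x²) = √(0.040² + 0.94² × 30²) = 28.20; v² = 0.8836.
t = (28.20 − 0.040)/0.8836 = 31.9 days (vs. the pure-advection estimate x/v = 31.9 d).

31.9 days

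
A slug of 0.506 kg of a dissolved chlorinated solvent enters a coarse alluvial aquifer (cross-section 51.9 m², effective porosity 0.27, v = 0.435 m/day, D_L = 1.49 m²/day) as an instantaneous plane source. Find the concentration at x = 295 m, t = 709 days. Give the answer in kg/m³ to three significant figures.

0.000300 kg/m³

For an instantaneous plane source, C(x,t) = M/(n_e·A·√(4πDt)) · exp(−(x−vt)²/(4Dt)), with n_e·A the pore (flow) area.
Plume center vt = 0.435 × 709 = 308.415 m, so the well at 295 m is 13.415 m upgradient of the peak.
√(4πDt) = 115.2 m, giving peak height M/(n_e·A·√(4πDt)) = 0.506/(0.27 × 51.9 × 115.2) = 0.0003134 kg/m³.
(x−vt)²/(4Dt) = (-13.415)²/(4 × 1.49 × 709) = 0.04259; exp(−0.04259) = 0.9583.
C = 0.0003134 × 0.9583 = 0.000300 kg/m³.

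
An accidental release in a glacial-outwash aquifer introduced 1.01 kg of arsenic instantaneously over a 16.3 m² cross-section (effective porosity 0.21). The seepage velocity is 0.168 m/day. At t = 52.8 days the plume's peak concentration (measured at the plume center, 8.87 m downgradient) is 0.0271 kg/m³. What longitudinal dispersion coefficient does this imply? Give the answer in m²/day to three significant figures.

0.179 m²/day

At the plume center C_max = M/(n_e·A·√(4πDt)), so D = M²/(4πt·(n_e·A·C_max)²).
n_e·A·C_max = 0.21 × 16.3 × 0.0271 = 0.09276 kg/m.
D = 1.01²/(4π × 52.8 × 0.09276²) = 0.179 m²/day.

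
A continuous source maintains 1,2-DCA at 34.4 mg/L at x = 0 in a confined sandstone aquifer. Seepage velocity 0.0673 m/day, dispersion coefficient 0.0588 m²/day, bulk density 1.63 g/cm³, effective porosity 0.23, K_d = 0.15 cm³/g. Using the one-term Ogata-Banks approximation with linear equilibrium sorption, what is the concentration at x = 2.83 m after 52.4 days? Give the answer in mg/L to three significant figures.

Retardation factor R = 1 + ρ_b·K_d/n = 1 + 1.63 × 0.15/0.23 = 2.063.
Sorption retards both mechanisms: v_R = v/R = 0.03262 m/day, D_R = D/R = 0.02850 m²/day.
v_R·t = 0.03262 × 52.4 = 1.709288 m; 2√(D_R t) = 2.444 m; argument = (2.83 − 1.709288)/2.444 = 0.4586.
C = C₀ × ½·erfc(0.4586) = 34.4 × 0.2583 = 8.89 mg/L.

8.89 mg/L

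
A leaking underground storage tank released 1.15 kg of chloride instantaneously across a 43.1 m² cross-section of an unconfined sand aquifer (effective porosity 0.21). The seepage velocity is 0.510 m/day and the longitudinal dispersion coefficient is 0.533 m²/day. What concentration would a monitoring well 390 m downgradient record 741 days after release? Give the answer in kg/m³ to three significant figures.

For an instantaneous plane source, C(x,t) = M/(n_e·A·√(4πDt)) · exp(−(x−vt)²/(4Dt)), with n_e·A the pore (flow) area.
Plume center vt = 0.510 × 741 = 377.91 m, so the well at 390 m is 12.09 m downgradient of the peak.
√(4πDt) = 70.45 m, giving peak height M/(n_e·A·√(4πDt)) = 1.15/(0.21 × 43.1 × 70.45) = 0.001804 kg/m³.
(x−vt)²/(4Dt) = (12.09)²/(4 × 0.533 × 741) = 0.09252; exp(−0.09252) = 0.9116.
C = 0.001804 × 0.9116 = 0.00164 kg/m³.

0.00164 kg/m³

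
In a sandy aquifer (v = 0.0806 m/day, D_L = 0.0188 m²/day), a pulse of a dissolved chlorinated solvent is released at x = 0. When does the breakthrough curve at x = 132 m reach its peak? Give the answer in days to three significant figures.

1630 days

For the 1D instantaneous-source solution, setting ∂C/∂t = 0 at fixed x gives v²t² + 2Dt − x² = 0, so t = (√(D² + v²x²) − D)/v².
√(D² + v²x²) = √(0.0188² + 0.0806² × 132²) = 10.64; v² = 0.00649636.
t = (10.64 − 0.0188)/0.00649636 = 1630 days (vs. the pure-advection estimate x/v = 1640 d).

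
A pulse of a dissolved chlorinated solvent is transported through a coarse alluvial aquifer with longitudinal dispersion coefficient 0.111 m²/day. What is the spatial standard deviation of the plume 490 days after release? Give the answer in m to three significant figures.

10.4 m

Dispersive spreading gives a Gaussian with σ² = 2Dt; advection only shifts the center.
σ = √(2 × 0.111 × 490) = 10.4 m.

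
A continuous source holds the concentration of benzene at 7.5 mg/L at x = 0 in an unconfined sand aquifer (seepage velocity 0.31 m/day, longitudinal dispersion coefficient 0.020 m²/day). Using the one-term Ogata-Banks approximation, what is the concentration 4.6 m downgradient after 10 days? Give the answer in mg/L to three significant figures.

For a continuous step input, C/C₀ ≈ ½·erfc((x−vt)/(2√(Dt))).
vt = 0.31 × 10 = 3.1 m and 2√(Dt) = 2√(0.020 × 10) = 0.8944 m.
Argument (x−vt)/(2√(Dt)) = (4.6 − 3.1)/0.8944 = 1.677; ½·erfc(1.677) = 0.008855.
C = 7.5 × 0.008855 = 0.0664 mg/L.

0.0664 mg/L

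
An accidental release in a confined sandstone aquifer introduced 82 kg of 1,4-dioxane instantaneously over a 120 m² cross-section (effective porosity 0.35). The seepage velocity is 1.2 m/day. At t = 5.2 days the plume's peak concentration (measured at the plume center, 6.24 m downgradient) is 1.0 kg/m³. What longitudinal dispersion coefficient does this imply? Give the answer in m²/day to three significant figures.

0.0583 m²/day

At the plume center C_max = M/(n_e·A·√(4πDt)), so D = M²/(4πt·(n_e·A·C_max)²).
n_e·A·C_max = 0.35 × 120 × 1.0 = 42.00 kg/m.
D = 82²/(4π × 5.2 × 42.00²) = 0.0583 m²/day.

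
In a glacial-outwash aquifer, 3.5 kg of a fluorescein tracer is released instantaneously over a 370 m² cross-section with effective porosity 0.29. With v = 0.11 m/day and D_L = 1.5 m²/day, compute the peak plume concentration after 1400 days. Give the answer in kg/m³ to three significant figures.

0.000201 kg/m³

The peak of an instantaneous 1D plume sits at x = vt; there the Gaussian factor is 1 and C_max = M/(n_e·A·√(4πDt)), where n_e·A is the pore area the mass is dissolved in.
√(4πDt) = √(4π × 1.5 × 1400) = 162.4 m, so C_max = 3.5/(0.29 × 370 × 162.4) = 0.000201 kg/m³.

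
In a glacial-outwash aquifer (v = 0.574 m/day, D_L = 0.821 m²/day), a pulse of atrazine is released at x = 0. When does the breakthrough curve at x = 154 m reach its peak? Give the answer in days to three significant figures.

For the 1D instantaneous-source solution, setting ∂C/∂t = 0 at fixed x gives v²t² + 2Dt − x² = 0, so t = (√(D² + v²x²) − D)/v².
√(D² + v²x²) = √(0.821² + 0.574² × 154²) = 88.40; v² = 0.329476.
t = (88.40 − 0.821)/0.329476 = 266 days (vs. the pure-advection estimate x/v = 268 d).

266 days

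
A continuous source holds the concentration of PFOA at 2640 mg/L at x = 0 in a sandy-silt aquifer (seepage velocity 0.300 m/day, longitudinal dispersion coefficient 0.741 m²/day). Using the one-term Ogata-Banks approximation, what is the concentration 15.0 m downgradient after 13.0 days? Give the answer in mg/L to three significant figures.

For a continuous step input, C/C₀ ≈ ½·erfc((x−vt)/(2√(Dt))).
vt = 0.300 × 13.0 = 3.9 m and 2√(Dt) = 2√(0.741 × 13.0) = 6.207 m.
Argument (x−vt)/(2√(Dt)) = (15.0 − 3.9)/6.207 = 1.788; ½·erfc(1.788) = 0.005726.
C = 2640 × 0.005726 = 15.1 mg/L.

15.1 mg/L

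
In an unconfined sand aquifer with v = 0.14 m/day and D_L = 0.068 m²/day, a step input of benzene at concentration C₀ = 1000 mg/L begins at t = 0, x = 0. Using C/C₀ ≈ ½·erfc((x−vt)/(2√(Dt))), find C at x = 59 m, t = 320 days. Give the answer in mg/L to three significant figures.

For a continuous step input, C/C₀ ≈ ½·erfc((x−vt)/(2√(Dt))).
vt = 0.14 × 320 = 44.8 m and 2√(Dt) = 2√(0.068 × 320) = 9.330 m.
Argument (x−vt)/(2√(Dt)) = (59 − 44.8)/9.330 = 1.522; ½·erfc(1.522) = 0.01568.
C = 1000 × 0.01568 = 15.7 mg/L.

15.7 mg/L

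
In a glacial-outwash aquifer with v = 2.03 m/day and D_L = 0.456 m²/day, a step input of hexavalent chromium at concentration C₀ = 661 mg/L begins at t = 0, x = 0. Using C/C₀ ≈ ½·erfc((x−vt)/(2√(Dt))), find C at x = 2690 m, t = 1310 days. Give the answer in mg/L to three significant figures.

For a continuous step input, C/C₀ ≈ ½·erfc((x−vt)/(2√(Dt))).
vt = 2.03 × 1310 = 2659.3 m and 2√(Dt) = 2√(0.456 × 1310) = 48.88 m.
Argument (x−vt)/(2√(Dt)) = (2690 − 2659.3)/48.88 = 0.6281; ½·erfc(0.6281) = 0.1872.
C = 661 × 0.1872 = 124 mg/L.

124 mg/L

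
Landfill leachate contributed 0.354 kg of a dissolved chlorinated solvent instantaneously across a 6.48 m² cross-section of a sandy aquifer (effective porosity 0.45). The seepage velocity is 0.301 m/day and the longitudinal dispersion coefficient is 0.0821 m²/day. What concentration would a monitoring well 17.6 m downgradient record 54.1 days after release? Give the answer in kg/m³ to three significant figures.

For an instantaneous plane source, C(x,t) = M/(n_e·A·√(4πDt)) · exp(−(x−vt)²/(4Dt)), with n_e·A the pore (flow) area.
Plume center vt = 0.301 × 54.1 = 16.2841 m, so the well at 17.6 m is 1.3159 m downgradient of the peak.
√(4πDt) = 7.471 m, giving peak height M/(n_e·A·√(4πDt)) = 0.354/(0.45 × 6.48 × 7.471) = 0.01625 kg/m³.
(x−vt)²/(4Dt) = (1.3159)²/(4 × 0.0821 × 54.1) = 0.09746; exp(−0.09746) = 0.9071.
C = 0.01625 × 0.9071 = 0.0147 kg/m³.

0.0147 kg/m³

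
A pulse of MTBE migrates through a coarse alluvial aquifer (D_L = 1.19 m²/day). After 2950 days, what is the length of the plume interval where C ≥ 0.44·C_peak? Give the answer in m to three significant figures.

The plume is Gaussian with σ = √(2Dt) = √(2 × 1.19 × 2950) = 83.79 m.
C/C_peak = exp(−Δx²/(2σ²)) = 0.44 ⇒ Δx = σ·√(−2 ln 0.44) = 83.79 × 1.281 = 107.3 m.
Width = 2Δx = 215 m.

215 m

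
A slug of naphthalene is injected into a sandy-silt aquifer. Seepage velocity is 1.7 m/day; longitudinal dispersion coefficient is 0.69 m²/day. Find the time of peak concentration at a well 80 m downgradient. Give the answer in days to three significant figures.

For the 1D instantaneous-source solution, setting ∂C/∂t = 0 at fixed x gives v²t² + 2Dt − x² = 0, so t = (√(D² + v²x²) − D)/v².
√(D² + v²x²) = √(0.69² + 1.7² × 80²) = 136.0; v² = 2.89.
t = (136.0 − 0.69)/2.89 = 46.8 days (vs. the pure-advection estimate x/v = 47.1 d).

46.8 days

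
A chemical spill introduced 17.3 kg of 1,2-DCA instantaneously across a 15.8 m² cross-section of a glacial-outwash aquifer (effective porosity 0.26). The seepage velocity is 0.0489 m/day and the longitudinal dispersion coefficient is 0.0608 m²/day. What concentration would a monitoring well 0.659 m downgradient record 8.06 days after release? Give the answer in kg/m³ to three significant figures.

1.64 kg/m³

For an instantaneous plane source, C(x,t) = M/(n_e·A·√(4πDt)) · exp(−(x−vt)²/(4Dt)), with n_e·A the pore (flow) area.
Plume center vt = 0.0489 × 8.06 = 0.394134 m, so the well at 0.659 m is 0.264866 m downgradient of the peak.
√(4πDt) = 2.482 m, giving peak height M/(n_e·A·√(4πDt)) = 17.3/(0.26 × 15.8 × 2.482) = 1.697 kg/m³.
(x−vt)²/(4Dt) = (0.264866)²/(4 × 0.0608 × 8.06) = 0.03579; exp(−0.03579) = 0.9648.
C = 1.697 × 0.9648 = 1.64 kg/m³.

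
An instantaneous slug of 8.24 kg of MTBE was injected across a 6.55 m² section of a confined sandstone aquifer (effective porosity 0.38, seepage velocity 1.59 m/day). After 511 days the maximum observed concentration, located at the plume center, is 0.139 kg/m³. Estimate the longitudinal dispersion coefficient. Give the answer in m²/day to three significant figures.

At the plume center C_max = M/(n_e·A·√(4πDt)), so D = M²/(4πt·(n_e·A·C_max)²).
n_e·A·C_max = 0.38 × 6.55 × 0.139 = 0.3460 kg/m.
D = 8.24²/(4π × 511 × 0.3460²) = 0.0883 m²/day.

0.0883 m²/day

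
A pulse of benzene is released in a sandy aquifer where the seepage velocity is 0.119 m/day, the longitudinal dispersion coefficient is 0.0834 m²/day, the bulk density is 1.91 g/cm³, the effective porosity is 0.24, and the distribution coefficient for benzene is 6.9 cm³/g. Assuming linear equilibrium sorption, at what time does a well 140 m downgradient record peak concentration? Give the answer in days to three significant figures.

65500 days

Retardation factor R = 1 + ρ_b·K_d/n = 1 + 1.91 × 6.9/0.24 = 55.91.
Sorption retards both mechanisms: v_R = v/R = 0.002128 m/day, D_R = D/R = 0.001492 m²/day.
Peak time from v_R²t² + 2D_R t − x² = 0: t = (√(D_R² + v_R²x²) − D_R)/v_R².
√(D_R² + v_R²x²) = √(0.001492² + 0.002128² × 140²) = 0.2979; v_R² = 4.528e-06.
t = (0.2979 − 0.001492)/4.528e-06 = 65500 days.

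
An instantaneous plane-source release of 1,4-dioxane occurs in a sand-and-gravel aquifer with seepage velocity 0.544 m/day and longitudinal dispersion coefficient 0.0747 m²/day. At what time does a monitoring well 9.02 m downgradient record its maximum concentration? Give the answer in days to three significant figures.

For the 1D instantaneous-source solution, setting ∂C/∂t = 0 at fixed x gives v²t² + 2Dt − x² = 0, so t = (√(D² + v²x²) − D)/v².
√(D² + v²x²) = √(0.0747² + 0.544² × 9.02²) = 4.907; v² = 0.295936.
t = (4.907 − 0.0747)/0.295936 = 16.3 days (vs. the pure-advection estimate x/v = 16.6 d).

16.3 days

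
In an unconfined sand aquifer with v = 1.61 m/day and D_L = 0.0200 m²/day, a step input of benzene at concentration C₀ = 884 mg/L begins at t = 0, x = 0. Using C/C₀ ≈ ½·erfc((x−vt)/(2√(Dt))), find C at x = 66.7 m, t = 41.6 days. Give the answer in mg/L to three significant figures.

For a continuous step input, C/C₀ ≈ ½·erfc((x−vt)/(2√(Dt))).
vt = 1.61 × 41.6 = 66.976 m and 2√(Dt) = 2√(0.0200 × 41.6) = 1.824 m.
Argument (x−vt)/(2√(Dt)) = (66.7 − 66.976)/1.824 = -0.1513; ½·erfc(-0.1513) = 0.5847.
C = 884 × 0.5847 = 517 mg/L.

517 mg/L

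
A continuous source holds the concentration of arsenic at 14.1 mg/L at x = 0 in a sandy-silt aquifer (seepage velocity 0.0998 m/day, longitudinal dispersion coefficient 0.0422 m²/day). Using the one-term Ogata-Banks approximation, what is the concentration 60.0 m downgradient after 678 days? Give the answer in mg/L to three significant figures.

11.9 mg/L

For a continuous step input, C/C₀ ≈ ½·erfc((x−vt)/(2√(Dt))).
vt = 0.0998 × 678 = 67.6644 m and 2√(Dt) = 2√(0.0422 × 678) = 10.70 m.
Argument (x−vt)/(2√(Dt)) = (60.0 − 67.6644)/10.70 = -0.7163; ½·erfc(-0.7163) = 0.8445.
C = 14.1 × 0.8445 = 11.9 mg/L.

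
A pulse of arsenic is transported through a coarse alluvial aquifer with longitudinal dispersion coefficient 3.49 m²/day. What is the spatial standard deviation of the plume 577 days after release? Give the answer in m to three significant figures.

63.5 m

Dispersive spreading gives a Gaussian with σ² = 2Dt; advection only shifts the center.
σ = √(2 × 3.49 × 577) = 63.5 m.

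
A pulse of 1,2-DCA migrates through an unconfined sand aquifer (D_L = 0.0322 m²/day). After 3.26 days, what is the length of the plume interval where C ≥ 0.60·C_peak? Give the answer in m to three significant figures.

0.926 m

The plume is Gaussian with σ = √(2Dt) = √(2 × 0.0322 × 3.26) = 0.4582 m.
C/C_peak = exp(−Δx²/(2σ²)) = 0.60 ⇒ Δx = σ·√(−2 ln 0.60) = 0.4582 × 1.011 = 0.4632 m.
Width = 2Δx = 0.926 m.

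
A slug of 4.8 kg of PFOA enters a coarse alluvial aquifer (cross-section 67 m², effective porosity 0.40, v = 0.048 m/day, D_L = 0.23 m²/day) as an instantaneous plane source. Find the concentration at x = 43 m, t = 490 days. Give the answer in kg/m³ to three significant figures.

0.00205 kg/m³

For an instantaneous plane source, C(x,t) = M/(n_e·A·√(4πDt)) · exp(−(x−vt)²/(4Dt)), with n_e·A the pore (flow) area.
Plume center vt = 0.048 × 490 = 23.52 m, so the well at 43 m is 19.48 m downgradient of the peak.
√(4πDt) = 37.63 m, giving peak height M/(n_e·A·√(4πDt)) = 4.8/(0.40 × 67 × 37.63) = 0.004760 kg/m³.
(x−vt)²/(4Dt) = (19.48)²/(4 × 0.23 × 490) = 0.8418; exp(−0.8418) = 0.4309.
C = 0.004760 × 0.4309 = 0.00205 kg/m³.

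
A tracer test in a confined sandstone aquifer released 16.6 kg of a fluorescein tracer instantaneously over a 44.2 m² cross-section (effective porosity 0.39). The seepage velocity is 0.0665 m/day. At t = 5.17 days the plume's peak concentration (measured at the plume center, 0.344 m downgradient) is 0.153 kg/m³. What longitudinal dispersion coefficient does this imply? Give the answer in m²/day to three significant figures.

0.610 m²/day

At the plume center C_max = M/(n_e·A·√(4πDt)), so D = M²/(4πt·(n_e·A·C_max)²).
n_e·A·C_max = 0.39 × 44.2 × 0.153 = 2.637 kg/m.
D = 16.6²/(4π × 5.17 × 2.637²) = 0.610 m²/day.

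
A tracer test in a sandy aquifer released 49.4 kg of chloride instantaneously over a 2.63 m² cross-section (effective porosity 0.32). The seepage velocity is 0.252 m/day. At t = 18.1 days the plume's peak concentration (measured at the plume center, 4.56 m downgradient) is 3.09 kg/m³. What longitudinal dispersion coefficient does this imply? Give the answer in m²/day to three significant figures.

1.59 m²/day

At the plume center C_max = M/(n_e·A·√(4πDt)), so D = M²/(4πt·(n_e·A·C_max)²).
n_e·A·C_max = 0.32 × 2.63 × 3.09 = 2.601 kg/m.
D = 49.4²/(4π × 18.1 × 2.601²) = 1.59 m²/day.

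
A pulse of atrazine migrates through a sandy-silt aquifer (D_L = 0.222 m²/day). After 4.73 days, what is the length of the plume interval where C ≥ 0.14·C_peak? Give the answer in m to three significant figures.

5.75 m

The plume is Gaussian with σ = √(2Dt) = √(2 × 0.222 × 4.73) = 1.449 m.
C/C_peak = exp(−Δx²/(2σ²)) = 0.14 ⇒ Δx = σ·√(−2 ln 0.14) = 1.449 × 1.983 = 2.873 m.
Width = 2Δx = 5.75 m.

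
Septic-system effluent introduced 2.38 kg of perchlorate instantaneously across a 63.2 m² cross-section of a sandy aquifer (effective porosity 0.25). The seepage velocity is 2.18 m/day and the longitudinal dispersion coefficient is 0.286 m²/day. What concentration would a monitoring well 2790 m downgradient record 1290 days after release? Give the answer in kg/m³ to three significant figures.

0.00158 kg/m³

For an instantaneous plane source, C(x,t) = M/(n_e·A·√(4πDt)) · exp(−(x−vt)²/(4Dt)), with n_e·A the pore (flow) area.
Plume center vt = 2.18 × 1290 = 2812.2 m, so the well at 2790 m is 22.2 m upgradient of the peak.
√(4πDt) = 68.09 m, giving peak height M/(n_e·A·√(4πDt)) = 2.38/(0.25 × 63.2 × 68.09) = 0.002212 kg/m³.
(x−vt)²/(4Dt) = (-22.2)²/(4 × 0.286 × 1290) = 0.3340; exp(−0.3340) = 0.7161.
C = 0.002212 × 0.7161 = 0.00158 kg/m³.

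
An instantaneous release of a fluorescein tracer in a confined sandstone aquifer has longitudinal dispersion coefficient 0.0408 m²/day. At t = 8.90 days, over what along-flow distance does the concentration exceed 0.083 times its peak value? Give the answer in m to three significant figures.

The plume is Gaussian with σ = √(2Dt) = √(2 × 0.0408 × 8.90) = 0.8522 m.
C/C_peak = exp(−Δx²/(2σ²)) = 0.083 ⇒ Δx = σ·√(−2 ln 0.083) = 0.8522 × 2.231 = 1.901 m.
Width = 2Δx = 3.80 m.

3.80 m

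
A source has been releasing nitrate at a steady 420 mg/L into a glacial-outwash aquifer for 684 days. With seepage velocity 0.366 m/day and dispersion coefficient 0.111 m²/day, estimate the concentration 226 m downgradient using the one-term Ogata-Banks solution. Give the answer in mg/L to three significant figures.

For a continuous step input, C/C₀ ≈ ½·erfc((x−vt)/(2√(Dt))).
vt = 0.366 × 684 = 250.344 m and 2√(Dt) = 2√(0.111 × 684) = 17.43 m.
Argument (x−vt)/(2√(Dt)) = (226 − 250.344)/17.43 = -1.397; ½·erfc(-1.397) = 0.9759.
C = 420 × 0.9759 = 410 mg/L.

410 mg/L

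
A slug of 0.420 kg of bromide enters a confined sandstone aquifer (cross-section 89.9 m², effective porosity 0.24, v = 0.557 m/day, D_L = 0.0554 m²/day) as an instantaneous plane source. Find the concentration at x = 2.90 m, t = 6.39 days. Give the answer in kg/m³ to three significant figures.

For an instantaneous plane source, C(x,t) = M/(n_e·A·√(4πDt)) · exp(−(x−vt)²/(4Dt)), with n_e·A the pore (flow) area.
Plume center vt = 0.557 × 6.39 = 3.55923 m, so the well at 2.90 m is 0.65923 m upgradient of the peak.
√(4πDt) = 2.109 m, giving peak height M/(n_e·A·√(4πDt)) = 0.420/(0.24 × 89.9 × 2.109) = 0.009230 kg/m³.
(x−vt)²/(4Dt) = (-0.65923)²/(4 × 0.0554 × 6.39) = 0.3069; exp(−0.3069) = 0.7357.
C = 0.009230 × 0.7357 = 0.00679 kg/m³.

0.00679 kg/m³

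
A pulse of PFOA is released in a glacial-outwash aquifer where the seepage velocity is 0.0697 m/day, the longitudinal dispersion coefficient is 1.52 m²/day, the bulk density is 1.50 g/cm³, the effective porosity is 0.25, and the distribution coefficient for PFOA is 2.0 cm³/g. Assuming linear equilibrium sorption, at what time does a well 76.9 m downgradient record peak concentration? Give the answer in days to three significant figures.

Retardation factor R = 1 + ρ_b·K_d/n = 1 + 1.50 × 2.0/0.25 = 13.00.
Sorption retards both mechanisms: v_R = v/R = 0.005362 m/day, D_R = D/R = 0.1169 m²/day.
Peak time from v_R²t² + 2D_R t − x² = 0: t = (√(D_R² + v_R²x²) − D_R)/v_R².
√(D_R² + v_R²x²) = √(0.1169² + 0.005362² × 76.9²) = 0.4286; v_R² = 2.875e-05.
t = (0.4286 − 0.1169)/2.875e-05 = 10800 days.

10800 days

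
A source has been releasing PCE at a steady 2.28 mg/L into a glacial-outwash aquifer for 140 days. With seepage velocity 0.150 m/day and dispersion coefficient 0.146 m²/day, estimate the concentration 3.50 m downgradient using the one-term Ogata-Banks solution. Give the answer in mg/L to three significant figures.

For a continuous step input, C/C₀ ≈ ½·erfc((x−vt)/(2√(Dt))).
vt = 0.150 × 140 = 21 m and 2√(Dt) = 2√(0.146 × 140) = 9.042 m.
Argument (x−vt)/(2√(Dt)) = (3.50 − 21)/9.042 = -1.935; ½·erfc(-1.935) = 0.9969.
C = 2.28 × 0.9969 = 2.27 mg/L.

2.27 mg/L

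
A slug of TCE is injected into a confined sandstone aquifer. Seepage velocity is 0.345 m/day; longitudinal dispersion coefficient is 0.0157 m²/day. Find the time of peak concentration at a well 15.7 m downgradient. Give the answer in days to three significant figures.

45.4 days

For the 1D instantaneous-source solution, setting ∂C/∂t = 0 at fixed x gives v²t² + 2Dt − x² = 0, so t = (√(D² + v²x²) − D)/v².
√(D² + v²x²) = √(0.0157² + 0.345² × 15.7²) = 5.417; v² = 0.119025.
t = (5.417 − 0.0157)/0.119025 = 45.4 days (vs. the pure-advection estimate x/v = 45.5 d).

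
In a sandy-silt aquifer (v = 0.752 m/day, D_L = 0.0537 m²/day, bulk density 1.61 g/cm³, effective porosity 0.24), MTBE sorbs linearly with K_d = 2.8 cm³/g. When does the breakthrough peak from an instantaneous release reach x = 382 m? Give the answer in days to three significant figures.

10000 days

Retardation factor R = 1 + ρ_b·K_d/n = 1 + 1.61 × 2.8/0.24 = 19.78.
Sorption retards both mechanisms: v_R = v/R = 0.03802 m/day, D_R = D/R = 0.002715 m²/day.
Peak time from v_R²t² + 2D_R t − x² = 0: t = (√(D_R² + v_R²x²) − D_R)/v_R².
√(D_R² + v_R²x²) = √(0.002715² + 0.03802² × 382²) = 14.52; v_R² = 0.001446.
t = (14.52 − 0.002715)/0.001446 = 10000 days.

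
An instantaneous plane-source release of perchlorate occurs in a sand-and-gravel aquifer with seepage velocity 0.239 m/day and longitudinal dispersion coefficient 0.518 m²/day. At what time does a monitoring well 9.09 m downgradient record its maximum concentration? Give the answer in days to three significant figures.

30.0 days

For the 1D instantaneous-source solution, setting ∂C/∂t = 0 at fixed x gives v²t² + 2Dt − x² = 0, so t = (√(D² + v²x²) − D)/v².
√(D² + v²x²) = √(0.518² + 0.239² × 9.09²) = 2.233; v² = 0.057121.
t = (2.233 − 0.518)/0.057121 = 30.0 days (vs. the pure-advection estimate x/v = 38.0 d).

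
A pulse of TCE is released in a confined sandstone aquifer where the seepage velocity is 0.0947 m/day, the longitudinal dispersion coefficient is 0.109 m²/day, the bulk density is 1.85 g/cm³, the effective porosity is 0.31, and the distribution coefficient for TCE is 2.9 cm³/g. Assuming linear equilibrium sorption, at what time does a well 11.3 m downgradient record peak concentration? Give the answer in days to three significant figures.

1970 days

Retardation factor R = 1 + ρ_b·K_d/n = 1 + 1.85 × 2.9/0.31 = 18.31.
Sorption retards both mechanisms: v_R = v/R = 0.005172 m/day, D_R = D/R = 0.005953 m²/day.
Peak time from v_R²t² + 2D_R t − x² = 0: t = (√(D_R² + v_R²x²) − D_R)/v_R².
√(D_R² + v_R²x²) = √(0.005953² + 0.005172² × 11.3²) = 0.05875; v_R² = 2.675e-05.
t = (0.05875 − 0.005953)/2.675e-05 = 1970 days.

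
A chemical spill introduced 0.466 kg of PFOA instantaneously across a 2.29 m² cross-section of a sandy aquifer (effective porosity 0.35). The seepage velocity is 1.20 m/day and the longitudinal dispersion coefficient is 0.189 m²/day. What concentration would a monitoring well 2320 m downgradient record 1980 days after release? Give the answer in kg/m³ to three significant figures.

For an instantaneous plane source, C(x,t) = M/(n_e·A·√(4πDt)) · exp(−(x−vt)²/(4Dt)), with n_e·A the pore (flow) area.
Plume center vt = 1.20 × 1980 = 2376 m, so the well at 2320 m is 56 m upgradient of the peak.
√(4πDt) = 68.58 m, giving peak height M/(n_e·A·√(4πDt)) = 0.466/(0.35 × 2.29 × 68.58) = 0.008478 kg/m³.
(x−vt)²/(4Dt) = (-56)²/(4 × 0.189 × 1980) = 2.095; exp(−2.095) = 0.1231.
C = 0.008478 × 0.1231 = 0.00104 kg/m³.

0.00104 kg/m³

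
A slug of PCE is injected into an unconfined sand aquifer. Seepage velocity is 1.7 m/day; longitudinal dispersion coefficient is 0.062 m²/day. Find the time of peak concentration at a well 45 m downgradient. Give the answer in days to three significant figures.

For the 1D instantaneous-source solution, setting ∂C/∂t = 0 at fixed x gives v²t² + 2Dt − x² = 0, so t = (√(D² + v²x²) − D)/v².
√(D² + v²x²) = √(0.062² + 1.7² × 45²) = 76.50; v² = 2.89.
t = (76.50 − 0.062)/2.89 = 26.4 days (vs. the pure-advection estimate x/v = 26.5 d).

26.4 days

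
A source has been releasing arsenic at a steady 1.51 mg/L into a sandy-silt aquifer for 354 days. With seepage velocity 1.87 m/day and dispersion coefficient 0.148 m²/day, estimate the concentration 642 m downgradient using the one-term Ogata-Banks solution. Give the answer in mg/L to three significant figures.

1.47 mg/L

For a continuous step input, C/C₀ ≈ ½·erfc((x−vt)/(2√(Dt))).
vt = 1.87 × 354 = 661.98 m and 2√(Dt) = 2√(0.148 × 354) = 14.48 m.
Argument (x−vt)/(2√(Dt)) = (642 − 661.98)/14.48 = -1.380; ½·erfc(-1.380) = 0.9745.
C = 1.51 × 0.9745 = 1.47 mg/L.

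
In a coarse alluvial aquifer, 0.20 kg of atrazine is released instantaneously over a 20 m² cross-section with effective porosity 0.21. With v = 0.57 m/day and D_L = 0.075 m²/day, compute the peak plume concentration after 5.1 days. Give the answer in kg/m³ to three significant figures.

The peak of an instantaneous 1D plume sits at x = vt; there the Gaussian factor is 1 and C_max = M/(n_e·A·√(4πDt)), where n_e·A is the pore area the mass is dissolved in.
√(4πDt) = √(4π × 0.075 × 5.1) = 2.192 m, so C_max = 0.20/(0.21 × 20 × 2.192) = 0.0217 kg/m³.

0.0217 kg/m³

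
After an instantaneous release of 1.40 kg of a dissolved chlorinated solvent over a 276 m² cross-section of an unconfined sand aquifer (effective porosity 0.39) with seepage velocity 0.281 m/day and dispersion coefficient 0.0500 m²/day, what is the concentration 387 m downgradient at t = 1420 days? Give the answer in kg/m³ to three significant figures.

For an instantaneous plane source, C(x,t) = M/(n_e·A·√(4πDt)) · exp(−(x−vt)²/(4Dt)), with n_e·A the pore (flow) area.
Plume center vt = 0.281 × 1420 = 399.02 m, so the well at 387 m is 12.02 m upgradient of the peak.
√(4πDt) = 29.87 m, giving peak height M/(n_e·A·√(4πDt)) = 1.40/(0.39 × 276 × 29.87) = 0.0004354 kg/m³.
(x−vt)²/(4Dt) = (-12.02)²/(4 × 0.0500 × 1420) = 0.5087; exp(−0.5087) = 0.6013.
C = 0.0004354 × 0.6013 = 0.000262 kg/m³.

0.000262 kg/m³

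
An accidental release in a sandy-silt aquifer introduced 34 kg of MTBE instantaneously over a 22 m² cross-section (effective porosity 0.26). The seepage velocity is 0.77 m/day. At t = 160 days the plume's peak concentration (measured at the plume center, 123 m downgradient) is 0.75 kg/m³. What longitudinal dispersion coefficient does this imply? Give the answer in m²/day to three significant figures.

At the plume center C_max = M/(n_e·A·√(4πDt)), so D = M²/(4πt·(n_e·A·C_max)²).
n_e·A·C_max = 0.26 × 22 × 0.75 = 4.290 kg/m.
D = 34²/(4π × 160 × 4.290²) = 0.0312 m²/day.

0.0312 m²/day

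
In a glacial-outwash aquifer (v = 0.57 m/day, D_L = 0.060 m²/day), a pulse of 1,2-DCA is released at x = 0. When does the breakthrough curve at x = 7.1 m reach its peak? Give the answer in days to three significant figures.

For the 1D instantaneous-source solution, setting ∂C/∂t = 0 at fixed x gives v²t² + 2Dt − x² = 0, so t = (√(D² + v²x²) − D)/v².
√(D² + v²x²) = √(0.060² + 0.57² × 7.1²) = 4.047; v² = 0.3249.
t = (4.047 − 0.060)/0.3249 = 12.3 days (vs. the pure-advection estimate x/v = 12.5 d).

12.3 days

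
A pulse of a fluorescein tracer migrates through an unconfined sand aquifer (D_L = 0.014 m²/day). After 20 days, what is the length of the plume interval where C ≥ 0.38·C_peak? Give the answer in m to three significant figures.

2.08 m

The plume is Gaussian with σ = √(2Dt) = √(2 × 0.014 × 20) = 0.7483 m.
C/C_peak = exp(−Δx²/(2σ²)) = 0.38 ⇒ Δx = σ·√(−2 ln 0.38) = 0.7483 × 1.391 = 1.041 m.
Width = 2Δx = 2.08 m.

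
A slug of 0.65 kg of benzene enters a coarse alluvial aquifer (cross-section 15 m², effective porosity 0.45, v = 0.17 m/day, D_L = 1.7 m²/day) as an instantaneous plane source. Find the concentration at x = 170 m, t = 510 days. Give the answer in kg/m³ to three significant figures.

0.000125 kg/m³

For an instantaneous plane source, C(x,t) = M/(n_e·A·√(4πDt)) · exp(−(x−vt)²/(4Dt)), with n_e·A the pore (flow) area.
Plume center vt = 0.17 × 510 = 86.7 m, so the well at 170 m is 83.3 m downgradient of the peak.
√(4πDt) = 104.4 m, giving peak height M/(n_e·A·√(4πDt)) = 0.65/(0.45 × 15 × 104.4) = 0.0009224 kg/m³.
(x−vt)²/(4Dt) = (83.3)²/(4 × 1.7 × 510) = 2.001; exp(−2.001) = 0.1352.
C = 0.0009224 × 0.1352 = 0.000125 kg/m³.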